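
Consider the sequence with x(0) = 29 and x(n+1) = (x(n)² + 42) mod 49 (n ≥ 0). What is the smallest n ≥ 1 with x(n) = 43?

2

We have x(0) = 29; x(1) = 1; x(2) = 43; x(3) = 29.
The sequence repeats with period 3.
The value 43 first appears (with n ≥ 1) at x(2).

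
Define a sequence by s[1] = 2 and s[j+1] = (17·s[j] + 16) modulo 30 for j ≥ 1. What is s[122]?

20

Computing terms: s[1] = 2, s[2] = 20, s[3] = 26, s[4] = 8, s[5] = 2.
Since s[5] = s[1] = 2, the sequence is periodic with period 4.
So s[122] = s[1 + ((122-1) mod 4)] = s[2] = 20.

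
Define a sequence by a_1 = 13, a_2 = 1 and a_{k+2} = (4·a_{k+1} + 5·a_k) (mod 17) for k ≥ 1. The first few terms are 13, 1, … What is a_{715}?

9

a_1 = 13,  a_2 = 1,  a_3 = 1,  a_4 = 9,  a_5 = 7,  a_6 = 5,  a_7 = 4,  a_8 = 7,  a_9 = 14,  a_{10} = 6,  a_{11} = 9,  a_{12} = 15,  a_{13} = 3,  a_{14} = 2,  a_{15} = 6,  a_{16} = 0,  a_{17} = 13,  a_{18} = 1.
Since (a_{17}, a_{18}) = (a_1, a_2) = (13, 1) (two consecutive terms determine the rest), the sequence is periodic with period 16.
(715 - 1) mod 16 = 10, so a_{715} = a_{11} = 9.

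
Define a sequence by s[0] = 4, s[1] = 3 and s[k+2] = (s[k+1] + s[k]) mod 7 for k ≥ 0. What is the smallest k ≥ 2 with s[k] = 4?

9

Computing terms: s[0] = 4; s[1] = 3; s[2] = 0; s[3] = 3; s[4] = 3; s[5] = 6; s[6] = 2; s[7] = 1; s[8] = 3; s[9] = 4; s[10] = 0; s[11] = 4; s[12] = 4; s[13] = 1; s[14] = 5; s[15] = 6; s[16] = 4; s[17] = 3.
The sequence repeats with period 16.
The value 4 first appears (with k ≥ 2) at s[9].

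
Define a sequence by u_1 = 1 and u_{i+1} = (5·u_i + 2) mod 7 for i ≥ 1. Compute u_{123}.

2

Listing terms: u_1 = 1,  u_2 = 0,  u_3 = 2,  u_4 = 5,  u_5 = 6,  u_6 = 4,  u_7 = 1.
Since u_7 = u_1 = 1, the sequence is periodic with period 6.
(123 - 1) mod 6 = 2, so u_{123} = u_3 = 2.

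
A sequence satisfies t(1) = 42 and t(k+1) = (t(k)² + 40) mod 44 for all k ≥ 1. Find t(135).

16

Listing terms: t(1) = 42; t(2) = 0; t(3) = 40; t(4) = 12; t(5) = 8; t(6) = 16; t(7) = 32; t(8) = 8.
Since t(8) = t(5) = 8, the sequence is eventually periodic: after a pre-period of length 4 it cycles with period 3.
For k ≥ 5, t(k) depends only on (k - 5) mod 3. (135 - 5) mod 3 = 1, so t(135) = t(6) = 16.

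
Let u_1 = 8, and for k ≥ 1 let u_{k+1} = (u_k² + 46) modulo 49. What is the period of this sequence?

4

Listing terms: u_1 = 8; u_2 = 12; u_3 = 43; u_4 = 33; u_5 = 8.
Since u_5 = u_1 = 8, the sequence is periodic with period 4.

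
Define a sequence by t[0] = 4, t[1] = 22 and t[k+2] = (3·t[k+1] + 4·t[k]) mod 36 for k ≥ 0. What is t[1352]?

Computing terms: t[0] = 4, t[1] = 22, t[2] = 10, t[3] = 10, t[4] = 34, t[5] = 34, t[6] = 22, t[7] = 22, t[8] = 10.
Since (t[7], t[8]) = (t[1], t[2]) = (22, 10) (two consecutive terms determine the rest), the sequence is eventually periodic: after a pre-period of length 1 it cycles with period 6.
For k ≥ 1, t[k] depends only on (k - 1) mod 6. (1352 - 1) mod 6 = 1, so t[1352] = t[2] = 10.

10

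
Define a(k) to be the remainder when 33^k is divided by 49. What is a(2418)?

Listing terms: a(1) = 33, a(2) = 11, a(3) = 20, a(4) = 23, a(5) = 24, a(6) = 8, a(7) = 19, a(8) = 39, a(9) = 13, a(10) = 37, a(11) = 45, a(12) = 15, a(13) = 5, a(14) = 18, a(15) = 6, a(16) = 2, a(17) = 17, a(18) = 22, a(19) = 40, a(20) = 46, a(21) = 48, a(22) = 16, a(23) = 38, a(24) = 29, a(25) = 26, a(26) = 25, a(27) = 41, a(28) = 30, a(29) = 10, a(30) = 36, a(31) = 12, a(32) = 4, a(33) = 34, a(34) = 44, a(35) = 31, a(36) = 43, a(37) = 47, a(38) = 32, a(39) = 27, a(40) = 9, a(41) = 3, a(42) = 1, a(43) = 33.
The sequence repeats with period 42.
(2418 - 1) mod 42 = 23, so a(2418) = a(24) = 29.

29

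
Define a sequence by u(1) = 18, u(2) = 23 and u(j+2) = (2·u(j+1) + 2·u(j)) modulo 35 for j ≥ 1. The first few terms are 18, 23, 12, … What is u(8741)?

Listing terms: u(1) = 18; u(2) = 23; u(3) = 12; u(4) = 0; u(5) = 24; u(6) = 13; u(7) = 4; u(8) = 34; u(9) = 6; u(10) = 10; u(11) = 32; u(12) = 14; u(13) = 22; u(14) = 2; u(15) = 13; u(16) = 30; u(17) = 16; u(18) = 22; u(19) = 6; u(20) = 21; u(21) = 19; u(22) = 10; u(23) = 23; u(24) = 31; u(25) = 3; u(26) = 33; u(27) = 2; u(28) = 0; u(29) = 4; u(30) = 8; u(31) = 24; u(32) = 29; u(33) = 1; u(34) = 25; u(35) = 17; u(36) = 14; u(37) = 27; u(38) = 12; u(39) = 8; u(40) = 5; u(41) = 26; u(42) = 27; u(43) = 1; u(44) = 21; u(45) = 9; u(46) = 25; u(47) = 33; u(48) = 11; u(49) = 18; u(50) = 23.
Since (u(49), u(50)) = (u(1), u(2)) = (18, 23) (two consecutive terms determine the rest), the sequence is periodic with period 48.
(8741 - 1) mod 48 = 4, so u(8741) = u(5) = 24.

24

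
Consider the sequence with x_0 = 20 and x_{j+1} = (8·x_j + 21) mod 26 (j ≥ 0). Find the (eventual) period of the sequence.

Computing terms: x_0 = 20, x_1 = 25, x_2 = 13, x_3 = 21, x_4 = 7, x_5 = 25.
Since x_5 = x_1 = 25, the sequence is eventually periodic: after a pre-period of length 1 it cycles with period 4.

4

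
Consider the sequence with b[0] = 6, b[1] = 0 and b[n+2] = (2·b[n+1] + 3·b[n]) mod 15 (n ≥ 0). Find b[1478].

3

b[0] = 6,  b[1] = 0,  b[2] = 3,  b[3] = 6,  b[4] = 6,  b[5] = 0.
The sequence repeats with period 4.
(1478 - 0) mod 4 = 2, so b[1478] = b[2] = 3.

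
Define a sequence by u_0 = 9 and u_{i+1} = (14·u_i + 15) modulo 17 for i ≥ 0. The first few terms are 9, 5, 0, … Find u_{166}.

6

We have u_0 = 9; u_1 = 5; u_2 = 0; u_3 = 15; u_4 = 4; u_5 = 3; u_6 = 6; u_7 = 14; u_8 = 7; u_9 = 11; u_{10} = 16; u_{11} = 1; u_{12} = 12; u_{13} = 13; u_{14} = 10; u_{15} = 2; u_{16} = 9.
The sequence repeats with period 16.
(166 - 0) mod 16 = 6, so u_{166} = u_6 = 6.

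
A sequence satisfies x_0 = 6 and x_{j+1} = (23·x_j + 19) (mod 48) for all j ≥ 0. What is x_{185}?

13

We have x_0 = 6, x_1 = 13, x_2 = 30, x_3 = 37, x_4 = 6.
The sequence repeats with period 4.
So x_{185} = x_{0 + ((185-0) mod 4)} = x_1 = 13.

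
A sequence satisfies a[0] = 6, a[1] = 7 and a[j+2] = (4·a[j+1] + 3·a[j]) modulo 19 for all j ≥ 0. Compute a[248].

a[0] = 6, a[1] = 7, a[2] = 8, a[3] = 15, a[4] = 8, a[5] = 1, a[6] = 9, a[7] = 1, a[8] = 12, a[9] = 13, a[10] = 12, a[11] = 11, a[12] = 4, a[13] = 11, a[14] = 18, a[15] = 10, a[16] = 18, a[17] = 7, a[18] = 6, a[19] = 7.
The sequence repeats with period 18.
So a[248] = a[0 + ((248-0) mod 18)] = a[14] = 18.

18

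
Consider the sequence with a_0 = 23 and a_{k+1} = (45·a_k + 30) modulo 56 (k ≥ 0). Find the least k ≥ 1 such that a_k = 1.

1

We have a_0 = 23; a_1 = 1; a_2 = 19; a_3 = 45; a_4 = 39; a_5 = 49; a_6 = 51; a_7 = 29; a_8 = 47; a_9 = 17; a_{10} = 11; a_{11} = 21; a_{12} = 23.
Since a_{12} = a_0 = 23, the sequence is periodic with period 12.
The value 1 first appears (with k ≥ 1) at a_1.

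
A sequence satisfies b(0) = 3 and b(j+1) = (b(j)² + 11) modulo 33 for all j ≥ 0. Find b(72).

3

We have b(0) = 3, b(1) = 20, b(2) = 15, b(3) = 5, b(4) = 3.
The sequence repeats with period 4.
So b(72) = b(0 + ((72-0) mod 4)) = b(0) = 3.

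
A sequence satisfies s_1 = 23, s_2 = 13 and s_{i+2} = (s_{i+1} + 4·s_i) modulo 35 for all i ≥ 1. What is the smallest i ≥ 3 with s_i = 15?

Computing terms: s_1 = 23, s_2 = 13, s_3 = 0, s_4 = 17, s_5 = 17, s_6 = 15, s_7 = 13, s_8 = 3, s_9 = 20, s_{10} = 32, s_{11} = 7, s_{12} = 30, s_{13} = 23, s_{14} = 3, s_{15} = 25, s_{16} = 2, s_{17} = 32, s_{18} = 5, s_{19} = 28, s_{20} = 13, s_{21} = 20, s_{22} = 2, s_{23} = 12, s_{24} = 20, s_{25} = 33, s_{26} = 8, s_{27} = 0, s_{28} = 32, s_{29} = 32, s_{30} = 20, s_{31} = 8, s_{32} = 18, s_{33} = 15, s_{34} = 17, s_{35} = 7, s_{36} = 5, s_{37} = 33, s_{38} = 18, s_{39} = 10, s_{40} = 12, s_{41} = 17, s_{42} = 30, s_{43} = 28, s_{44} = 8, s_{45} = 15, s_{46} = 12, s_{47} = 2, s_{48} = 15, s_{49} = 23, s_{50} = 13.
Since (s_{49}, s_{50}) = (s_1, s_2) = (23, 13) (two consecutive terms determine the rest), the sequence is periodic with period 48.
The value 15 first appears (with i ≥ 3) at s_6.

6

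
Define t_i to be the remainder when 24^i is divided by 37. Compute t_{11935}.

Listing terms: t_0 = 1,  t_1 = 24,  t_2 = 21,  t_3 = 23,  t_4 = 34,  t_5 = 2,  t_6 = 11,  t_7 = 5,  t_8 = 9,  t_9 = 31,  t_{10} = 4,  t_{11} = 22,  t_{12} = 10,  t_{13} = 18,  t_{14} = 25,  t_{15} = 8,  t_{16} = 7,  t_{17} = 20,  t_{18} = 36,  t_{19} = 13,  t_{20} = 16,  t_{21} = 14,  t_{22} = 3,  t_{23} = 35,  t_{24} = 26,  t_{25} = 32,  t_{26} = 28,  t_{27} = 6,  t_{28} = 33,  t_{29} = 15,  t_{30} = 27,  t_{31} = 19,  t_{32} = 12,  t_{33} = 29,  t_{34} = 30,  t_{35} = 17,  t_{36} = 1.
The sequence repeats with period 36.
So t_{11935} = t_{0 + ((11935-0) mod 36)} = t_{19} = 13.

13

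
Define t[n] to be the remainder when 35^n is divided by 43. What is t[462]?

1

t[1] = 35,  t[2] = 21,  t[3] = 4,  t[4] = 11,  t[5] = 41,  t[6] = 16,  t[7] = 1,  t[8] = 35.
Since t[8] = t[1] = 35, the sequence is periodic with period 7.
(462 - 1) mod 7 = 6, so t[462] = t[7] = 1.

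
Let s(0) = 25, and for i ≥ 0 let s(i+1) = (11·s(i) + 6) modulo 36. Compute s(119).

5

Computing terms: s(0) = 25,  s(1) = 29,  s(2) = 1,  s(3) = 17,  s(4) = 13,  s(5) = 5,  s(6) = 25.
Since s(6) = s(0) = 25, the sequence is periodic with period 6.
(119 - 0) mod 6 = 5, so s(119) = s(5) = 5.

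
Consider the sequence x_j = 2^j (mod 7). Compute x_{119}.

4

x_1 = 2, x_2 = 4, x_3 = 1, x_4 = 2.
The sequence repeats with period 3.
So x_{119} = x_{1 + ((119-1) mod 3)} = x_2 = 4.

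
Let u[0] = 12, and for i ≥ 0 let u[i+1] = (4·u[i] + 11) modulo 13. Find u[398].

Computing terms: u[0] = 12,  u[1] = 7,  u[2] = 0,  u[3] = 11,  u[4] = 3,  u[5] = 10,  u[6] = 12.
The sequence repeats with period 6.
(398 - 0) mod 6 = 2, so u[398] = u[2] = 0.

0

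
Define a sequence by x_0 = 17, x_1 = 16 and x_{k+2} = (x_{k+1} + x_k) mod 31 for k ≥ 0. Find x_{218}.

Listing terms: x_0 = 17,  x_1 = 16,  x_2 = 2,  x_3 = 18,  x_4 = 20,  x_5 = 7,  x_6 = 27,  x_7 = 3,  x_8 = 30,  x_9 = 2,  x_{10} = 1,  x_{11} = 3,  x_{12} = 4,  x_{13} = 7,  x_{14} = 11,  x_{15} = 18,  x_{16} = 29,  x_{17} = 16,  x_{18} = 14,  x_{19} = 30,  x_{20} = 13,  x_{21} = 12,  x_{22} = 25,  x_{23} = 6,  x_{24} = 0,  x_{25} = 6,  x_{26} = 6,  x_{27} = 12,  x_{28} = 18,  x_{29} = 30,  x_{30} = 17,  x_{31} = 16.
Since (x_{30}, x_{31}) = (x_0, x_1) = (17, 16) (two consecutive terms determine the rest), the sequence is periodic with period 30.
(218 - 0) mod 30 = 8, so x_{218} = x_8 = 30.

30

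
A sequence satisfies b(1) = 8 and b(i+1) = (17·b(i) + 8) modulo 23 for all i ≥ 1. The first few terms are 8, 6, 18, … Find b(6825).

We have b(1) = 8, b(2) = 6, b(3) = 18, b(4) = 15, b(5) = 10, b(6) = 17, b(7) = 21, b(8) = 20, b(9) = 3, b(10) = 13, b(11) = 22, b(12) = 14, b(13) = 16, b(14) = 4, b(15) = 7, b(16) = 12, b(17) = 5, b(18) = 1, b(19) = 2, b(20) = 19, b(21) = 9, b(22) = 0, b(23) = 8.
Since b(23) = b(1) = 8, the sequence is periodic with period 22.
So b(6825) = b(1 + ((6825-1) mod 22)) = b(5) = 10.

10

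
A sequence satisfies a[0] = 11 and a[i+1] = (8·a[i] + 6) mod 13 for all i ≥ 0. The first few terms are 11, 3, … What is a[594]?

4

Computing terms: a[0] = 11, a[1] = 3, a[2] = 4, a[3] = 12, a[4] = 11.
The sequence repeats with period 4.
(594 - 0) mod 4 = 2, so a[594] = a[2] = 4.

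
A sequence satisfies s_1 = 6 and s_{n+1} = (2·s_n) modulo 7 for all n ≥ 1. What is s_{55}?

6

s_1 = 6, s_2 = 5, s_3 = 3, s_4 = 6.
The sequence repeats with period 3.
So s_{55} = s_{1 + ((55-1) mod 3)} = s_1 = 6.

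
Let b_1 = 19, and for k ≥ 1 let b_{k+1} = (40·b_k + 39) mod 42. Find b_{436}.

7

We have b_1 = 19,  b_2 = 1,  b_3 = 37,  b_4 = 7,  b_5 = 25,  b_6 = 31,  b_7 = 19.
Since b_7 = b_1 = 19, the sequence is periodic with period 6.
(436 - 1) mod 6 = 3, so b_{436} = b_4 = 7.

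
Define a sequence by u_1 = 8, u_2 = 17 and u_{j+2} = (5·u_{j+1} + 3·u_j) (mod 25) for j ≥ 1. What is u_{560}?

Listing terms: u_1 = 8; u_2 = 17; u_3 = 9; u_4 = 21; u_5 = 7; u_6 = 23; u_7 = 11; u_8 = 24; u_9 = 3; u_{10} = 12; u_{11} = 19; u_{12} = 6; u_{13} = 12; u_{14} = 3; u_{15} = 1; u_{16} = 14; u_{17} = 23; u_{18} = 7; u_{19} = 4; u_{20} = 16; u_{21} = 17; u_{22} = 8; u_{23} = 16; u_{24} = 4; u_{25} = 18; u_{26} = 2; u_{27} = 14; u_{28} = 1; u_{29} = 22; u_{30} = 13; u_{31} = 6; u_{32} = 19; u_{33} = 13; u_{34} = 22; u_{35} = 24; u_{36} = 11; u_{37} = 2; u_{38} = 18; u_{39} = 21; u_{40} = 9; u_{41} = 8; u_{42} = 17.
Since (u_{41}, u_{42}) = (u_1, u_2) = (8, 17) (two consecutive terms determine the rest), the sequence is periodic with period 40.
So u_{560} = u_{1 + ((560-1) mod 40)} = u_{40} = 9.

9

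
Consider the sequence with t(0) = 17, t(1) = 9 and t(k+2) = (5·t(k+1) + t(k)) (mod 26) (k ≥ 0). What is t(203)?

t(0) = 17,  t(1) = 9,  t(2) = 10,  t(3) = 7,  t(4) = 19,  t(5) = 24,  t(6) = 9,  t(7) = 17,  t(8) = 16,  t(9) = 19,  t(10) = 7,  t(11) = 2,  t(12) = 17,  t(13) = 9.
Since (t(12), t(13)) = (t(0), t(1)) = (17, 9) (two consecutive terms determine the rest), the sequence is periodic with period 12.
(203 - 0) mod 12 = 11, so t(203) = t(11) = 2.

2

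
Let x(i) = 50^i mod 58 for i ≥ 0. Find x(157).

We have x(0) = 1, x(1) = 50, x(2) = 6, x(3) = 10, x(4) = 36, x(5) = 2, x(6) = 42, x(7) = 12, x(8) = 20, x(9) = 14, x(10) = 4, x(11) = 26, x(12) = 24, x(13) = 40, x(14) = 28, x(15) = 8, x(16) = 52, x(17) = 48, x(18) = 22, x(19) = 56, x(20) = 16, x(21) = 46, x(22) = 38, x(23) = 44, x(24) = 54, x(25) = 32, x(26) = 34, x(27) = 18, x(28) = 30, x(29) = 50.
Since x(29) = x(1) = 50, the sequence is eventually periodic: after a pre-period of length 1 it cycles with period 28.
For i ≥ 1, x(i) depends only on (i - 1) mod 28. (157 - 1) mod 28 = 16, so x(157) = x(17) = 48.

48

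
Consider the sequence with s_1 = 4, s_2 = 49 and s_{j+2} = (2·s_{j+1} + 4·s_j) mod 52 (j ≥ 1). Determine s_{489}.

12

Computing terms: s_1 = 4; s_2 = 49; s_3 = 10; s_4 = 8; s_5 = 4; s_6 = 40; s_7 = 44; s_8 = 40; s_9 = 48; s_{10} = 48; s_{11} = 28; s_{12} = 40; s_{13} = 36; s_{14} = 24; s_{15} = 36; s_{16} = 12; s_{17} = 12; s_{18} = 20; s_{19} = 36; s_{20} = 48; s_{21} = 32; s_{22} = 48; s_{23} = 16; s_{24} = 16; s_{25} = 44; s_{26} = 48; s_{27} = 12; s_{28} = 8; s_{29} = 12; s_{30} = 4; s_{31} = 4; s_{32} = 24; s_{33} = 12; s_{34} = 16; s_{35} = 28; s_{36} = 16; s_{37} = 40; s_{38} = 40; s_{39} = 32; s_{40} = 16; s_{41} = 4; s_{42} = 20; s_{43} = 4; s_{44} = 36; s_{45} = 36; s_{46} = 8; s_{47} = 4.
Since (s_{46}, s_{47}) = (s_4, s_5) = (8, 4) (two consecutive terms determine the rest), the sequence is eventually periodic: after a pre-period of length 3 it cycles with period 42.
For j ≥ 4, s_j depends only on (j - 4) mod 42. (489 - 4) mod 42 = 23, so s_{489} = s_{27} = 12.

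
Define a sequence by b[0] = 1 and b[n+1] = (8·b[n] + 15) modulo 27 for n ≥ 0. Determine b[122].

10

We have b[0] = 1, b[1] = 23, b[2] = 10, b[3] = 14, b[4] = 19, b[5] = 5, b[6] = 1.
Since b[6] = b[0] = 1, the sequence is periodic with period 6.
(122 - 0) mod 6 = 2, so b[122] = b[2] = 10.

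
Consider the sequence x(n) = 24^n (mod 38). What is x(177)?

26

Computing terms: x(0) = 1, x(1) = 24, x(2) = 6, x(3) = 30, x(4) = 36, x(5) = 28, x(6) = 26, x(7) = 16, x(8) = 4, x(9) = 20, x(10) = 24.
Since x(10) = x(1) = 24, the sequence is eventually periodic: after a pre-period of length 1 it cycles with period 9.
For n ≥ 1, x(n) depends only on (n - 1) mod 9. (177 - 1) mod 9 = 5, so x(177) = x(6) = 26.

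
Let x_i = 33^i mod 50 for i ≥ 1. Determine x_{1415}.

We have x_1 = 33,  x_2 = 39,  x_3 = 37,  x_4 = 21,  x_5 = 43,  x_6 = 19,  x_7 = 27,  x_8 = 41,  x_9 = 3,  x_{10} = 49,  x_{11} = 17,  x_{12} = 11,  x_{13} = 13,  x_{14} = 29,  x_{15} = 7,  x_{16} = 31,  x_{17} = 23,  x_{18} = 9,  x_{19} = 47,  x_{20} = 1,  x_{21} = 33.
Since x_{21} = x_1 = 33, the sequence is periodic with period 20.
So x_{1415} = x_{1 + ((1415-1) mod 20)} = x_{15} = 7.

7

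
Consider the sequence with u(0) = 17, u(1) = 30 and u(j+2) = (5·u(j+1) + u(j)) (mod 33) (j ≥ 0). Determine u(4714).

5

Computing terms: u(0) = 17; u(1) = 30; u(2) = 2; u(3) = 7; u(4) = 4; u(5) = 27; u(6) = 7; u(7) = 29; u(8) = 20; u(9) = 30; u(10) = 5; u(11) = 22; u(12) = 16; u(13) = 3; u(14) = 31; u(15) = 26; u(16) = 29; u(17) = 6; u(18) = 26; u(19) = 4; u(20) = 13; u(21) = 3; u(22) = 28; u(23) = 11; u(24) = 17; u(25) = 30.
Since (u(24), u(25)) = (u(0), u(1)) = (17, 30) (two consecutive terms determine the rest), the sequence is periodic with period 24.
So u(4714) = u(0 + ((4714-0) mod 24)) = u(10) = 5.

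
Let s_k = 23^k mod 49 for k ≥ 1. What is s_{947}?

39

Listing terms: s_1 = 23,  s_2 = 39,  s_3 = 15,  s_4 = 2,  s_5 = 46,  s_6 = 29,  s_7 = 30,  s_8 = 4,  s_9 = 43,  s_{10} = 9,  s_{11} = 11,  s_{12} = 8,  s_{13} = 37,  s_{14} = 18,  s_{15} = 22,  s_{16} = 16,  s_{17} = 25,  s_{18} = 36,  s_{19} = 44,  s_{20} = 32,  s_{21} = 1,  s_{22} = 23.
The sequence repeats with period 21.
So s_{947} = s_{1 + ((947-1) mod 21)} = s_2 = 39.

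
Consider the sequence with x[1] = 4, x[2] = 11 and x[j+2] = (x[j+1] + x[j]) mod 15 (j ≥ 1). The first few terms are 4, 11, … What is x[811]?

6

Computing terms: x[1] = 4,  x[2] = 11,  x[3] = 0,  x[4] = 11,  x[5] = 11,  x[6] = 7,  x[7] = 3,  x[8] = 10,  x[9] = 13,  x[10] = 8,  x[11] = 6,  x[12] = 14,  x[13] = 5,  x[14] = 4,  x[15] = 9,  x[16] = 13,  x[17] = 7,  x[18] = 5,  x[19] = 12,  x[20] = 2,  x[21] = 14,  x[22] = 1,  x[23] = 0,  x[24] = 1,  x[25] = 1,  x[26] = 2,  x[27] = 3,  x[28] = 5,  x[29] = 8,  x[30] = 13,  x[31] = 6,  x[32] = 4,  x[33] = 10,  x[34] = 14,  x[35] = 9,  x[36] = 8,  x[37] = 2,  x[38] = 10,  x[39] = 12,  x[40] = 7,  x[41] = 4,  x[42] = 11.
The sequence repeats with period 40.
(811 - 1) mod 40 = 10, so x[811] = x[11] = 6.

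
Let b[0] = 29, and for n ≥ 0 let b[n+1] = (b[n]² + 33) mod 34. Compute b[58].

We have b[0] = 29, b[1] = 24, b[2] = 31, b[3] = 8, b[4] = 29.
The sequence repeats with period 4.
So b[58] = b[0 + ((58-0) mod 4)] = b[2] = 31.

31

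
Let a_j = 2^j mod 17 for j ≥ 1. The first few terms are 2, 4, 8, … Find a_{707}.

8

Computing terms: a_1 = 2, a_2 = 4, a_3 = 8, a_4 = 16, a_5 = 15, a_6 = 13, a_7 = 9, a_8 = 1, a_9 = 2.
The sequence repeats with period 8.
So a_{707} = a_{1 + ((707-1) mod 8)} = a_3 = 8.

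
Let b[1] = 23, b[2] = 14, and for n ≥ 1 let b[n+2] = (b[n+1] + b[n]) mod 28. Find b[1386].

Listing terms: b[1] = 23, b[2] = 14, b[3] = 9, b[4] = 23, b[5] = 4, b[6] = 27, b[7] = 3, b[8] = 2, b[9] = 5, b[10] = 7, b[11] = 12, b[12] = 19, b[13] = 3, b[14] = 22, b[15] = 25, b[16] = 19, b[17] = 16, b[18] = 7, b[19] = 23, b[20] = 2, b[21] = 25, b[22] = 27, b[23] = 24, b[24] = 23, b[25] = 19, b[26] = 14, b[27] = 5, b[28] = 19, b[29] = 24, b[30] = 15, b[31] = 11, b[32] = 26, b[33] = 9, b[34] = 7, b[35] = 16, b[36] = 23, b[37] = 11, b[38] = 6, b[39] = 17, b[40] = 23, b[41] = 12, b[42] = 7, b[43] = 19, b[44] = 26, b[45] = 17, b[46] = 15, b[47] = 4, b[48] = 19, b[49] = 23, b[50] = 14.
The sequence repeats with period 48.
So b[1386] = b[1 + ((1386-1) mod 48)] = b[42] = 7.

7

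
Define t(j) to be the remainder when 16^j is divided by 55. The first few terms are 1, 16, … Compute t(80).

We have t(0) = 1; t(1) = 16; t(2) = 36; t(3) = 26; t(4) = 31; t(5) = 1.
The sequence repeats with period 5.
(80 - 0) mod 5 = 0, so t(80) = t(0) = 1.

1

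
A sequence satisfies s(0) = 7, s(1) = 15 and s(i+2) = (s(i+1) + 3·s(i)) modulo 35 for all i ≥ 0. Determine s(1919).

s(0) = 7; s(1) = 15; s(2) = 1; s(3) = 11; s(4) = 14; s(5) = 12; s(6) = 19; s(7) = 20; s(8) = 7; s(9) = 32; s(10) = 18; s(11) = 9; s(12) = 28; s(13) = 20; s(14) = 34; s(15) = 24; s(16) = 21; s(17) = 23; s(18) = 16; s(19) = 15; s(20) = 28; s(21) = 3; s(22) = 17; s(23) = 26; s(24) = 7; s(25) = 15.
Since (s(24), s(25)) = (s(0), s(1)) = (7, 15) (two consecutive terms determine the rest), the sequence is periodic with period 24.
(1919 - 0) mod 24 = 23, so s(1919) = s(23) = 26.

26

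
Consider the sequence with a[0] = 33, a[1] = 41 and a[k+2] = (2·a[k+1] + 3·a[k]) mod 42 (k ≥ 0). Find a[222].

a[0] = 33, a[1] = 41, a[2] = 13, a[3] = 23, a[4] = 1, a[5] = 29, a[6] = 19, a[7] = 41, a[8] = 13.
Since (a[7], a[8]) = (a[1], a[2]) = (41, 13) (two consecutive terms determine the rest), the sequence is eventually periodic: after a pre-period of length 1 it cycles with period 6.
For k ≥ 1, a[k] depends only on (k - 1) mod 6. (222 - 1) mod 6 = 5, so a[222] = a[6] = 19.

19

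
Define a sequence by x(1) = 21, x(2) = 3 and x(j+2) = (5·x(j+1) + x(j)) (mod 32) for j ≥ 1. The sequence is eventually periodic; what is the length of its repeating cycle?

Computing terms: x(1) = 21; x(2) = 3; x(3) = 4; x(4) = 23; x(5) = 23; x(6) = 10; x(7) = 9; x(8) = 23; x(9) = 28; x(10) = 3; x(11) = 11; x(12) = 26; x(13) = 13; x(14) = 27; x(15) = 20; x(16) = 31; x(17) = 15; x(18) = 10; x(19) = 1; x(20) = 15; x(21) = 12; x(22) = 11; x(23) = 3; x(24) = 26; x(25) = 5; x(26) = 19; x(27) = 4; x(28) = 7; x(29) = 7; x(30) = 10; x(31) = 25; x(32) = 7; x(33) = 28; x(34) = 19; x(35) = 27; x(36) = 26; x(37) = 29; x(38) = 11; x(39) = 20; x(40) = 15; x(41) = 31; x(42) = 10; x(43) = 17; x(44) = 31; x(45) = 12; x(46) = 27; x(47) = 19; x(48) = 26; x(49) = 21; x(50) = 3.
The sequence repeats with period 48.

48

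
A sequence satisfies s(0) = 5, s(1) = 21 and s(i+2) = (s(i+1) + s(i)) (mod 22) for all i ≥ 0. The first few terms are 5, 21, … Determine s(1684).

We have s(0) = 5,  s(1) = 21,  s(2) = 4,  s(3) = 3,  s(4) = 7,  s(5) = 10,  s(6) = 17,  s(7) = 5,  s(8) = 0,  s(9) = 5,  s(10) = 5,  s(11) = 10,  s(12) = 15,  s(13) = 3,  s(14) = 18,  s(15) = 21,  s(16) = 17,  s(17) = 16,  s(18) = 11,  s(19) = 5,  s(20) = 16,  s(21) = 21,  s(22) = 15,  s(23) = 14,  s(24) = 7,  s(25) = 21,  s(26) = 6,  s(27) = 5,  s(28) = 11,  s(29) = 16,  s(30) = 5,  s(31) = 21.
Since (s(30), s(31)) = (s(0), s(1)) = (5, 21) (two consecutive terms determine the rest), the sequence is periodic with period 30.
(1684 - 0) mod 30 = 4, so s(1684) = s(4) = 7.

7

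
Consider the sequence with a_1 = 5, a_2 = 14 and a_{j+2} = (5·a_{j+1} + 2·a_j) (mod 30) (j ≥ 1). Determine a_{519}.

We have a_1 = 5,  a_2 = 14,  a_3 = 20,  a_4 = 8,  a_5 = 20,  a_6 = 26,  a_7 = 20,  a_8 = 2,  a_9 = 20,  a_{10} = 14,  a_{11} = 20.
Since (a_{10}, a_{11}) = (a_2, a_3) = (14, 20) (two consecutive terms determine the rest), the sequence is eventually periodic: after a pre-period of length 1 it cycles with period 8.
For j ≥ 2, a_j depends only on (j - 2) mod 8. (519 - 2) mod 8 = 5, so a_{519} = a_7 = 20.

20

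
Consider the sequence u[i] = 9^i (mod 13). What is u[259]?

9

We have u[1] = 9, u[2] = 3, u[3] = 1, u[4] = 9.
Since u[4] = u[1] = 9, the sequence is periodic with period 3.
(259 - 1) mod 3 = 0, so u[259] = u[1] = 9.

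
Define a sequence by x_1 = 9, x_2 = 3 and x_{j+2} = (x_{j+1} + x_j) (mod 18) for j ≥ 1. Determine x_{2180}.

15

We have x_1 = 9, x_2 = 3, x_3 = 12, x_4 = 15, x_5 = 9, x_6 = 6, x_7 = 15, x_8 = 3, x_9 = 0, x_{10} = 3, x_{11} = 3, x_{12} = 6, x_{13} = 9, x_{14} = 15, x_{15} = 6, x_{16} = 3, x_{17} = 9, x_{18} = 12, x_{19} = 3, x_{20} = 15, x_{21} = 0, x_{22} = 15, x_{23} = 15, x_{24} = 12, x_{25} = 9, x_{26} = 3.
Since (x_{25}, x_{26}) = (x_1, x_2) = (9, 3) (two consecutive terms determine the rest), the sequence is periodic with period 24.
So x_{2180} = x_{1 + ((2180-1) mod 24)} = x_{20} = 15.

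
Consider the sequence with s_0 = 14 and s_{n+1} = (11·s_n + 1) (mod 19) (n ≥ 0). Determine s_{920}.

Computing terms: s_0 = 14,  s_1 = 3,  s_2 = 15,  s_3 = 14.
Since s_3 = s_0 = 14, the sequence is periodic with period 3.
(920 - 0) mod 3 = 2, so s_{920} = s_2 = 15.

15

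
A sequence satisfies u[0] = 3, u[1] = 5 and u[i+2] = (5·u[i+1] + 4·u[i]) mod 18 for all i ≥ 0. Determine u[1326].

Computing terms: u[0] = 3,  u[1] = 5,  u[2] = 1,  u[3] = 7,  u[4] = 3,  u[5] = 7,  u[6] = 11,  u[7] = 11,  u[8] = 9,  u[9] = 17,  u[10] = 13,  u[11] = 7,  u[12] = 15,  u[13] = 13,  u[14] = 17,  u[15] = 11,  u[16] = 15,  u[17] = 11,  u[18] = 7,  u[19] = 7,  u[20] = 9,  u[21] = 1,  u[22] = 5,  u[23] = 11,  u[24] = 3,  u[25] = 5.
Since (u[24], u[25]) = (u[0], u[1]) = (3, 5) (two consecutive terms determine the rest), the sequence is periodic with period 24.
(1326 - 0) mod 24 = 6, so u[1326] = u[6] = 11.

11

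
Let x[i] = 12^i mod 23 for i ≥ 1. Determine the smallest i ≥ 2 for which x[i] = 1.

11

Computing terms: x[1] = 12, x[2] = 6, x[3] = 3, x[4] = 13, x[5] = 18, x[6] = 9, x[7] = 16, x[8] = 8, x[9] = 4, x[10] = 2, x[11] = 1, x[12] = 12.
Since x[12] = x[1] = 12, the sequence is periodic with period 11.
The value 1 first appears (with i ≥ 2) at x[11].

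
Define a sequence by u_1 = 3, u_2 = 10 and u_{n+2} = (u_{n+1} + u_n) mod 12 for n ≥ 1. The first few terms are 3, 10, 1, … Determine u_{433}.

u_1 = 3, u_2 = 10, u_3 = 1, u_4 = 11, u_5 = 0, u_6 = 11, u_7 = 11, u_8 = 10, u_9 = 9, u_{10} = 7, u_{11} = 4, u_{12} = 11, u_{13} = 3, u_{14} = 2, u_{15} = 5, u_{16} = 7, u_{17} = 0, u_{18} = 7, u_{19} = 7, u_{20} = 2, u_{21} = 9, u_{22} = 11, u_{23} = 8, u_{24} = 7, u_{25} = 3, u_{26} = 10.
Since (u_{25}, u_{26}) = (u_1, u_2) = (3, 10) (two consecutive terms determine the rest), the sequence is periodic with period 24.
(433 - 1) mod 24 = 0, so u_{433} = u_1 = 3.

3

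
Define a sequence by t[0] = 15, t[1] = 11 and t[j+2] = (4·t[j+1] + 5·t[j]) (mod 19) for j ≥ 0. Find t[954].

15

t[0] = 15, t[1] = 11, t[2] = 5, t[3] = 18, t[4] = 2, t[5] = 3, t[6] = 3, t[7] = 8, t[8] = 9, t[9] = 0, t[10] = 7, t[11] = 9, t[12] = 14, t[13] = 6, t[14] = 18, t[15] = 7, t[16] = 4, t[17] = 13, t[18] = 15, t[19] = 11.
The sequence repeats with period 18.
So t[954] = t[0 + ((954-0) mod 18)] = t[0] = 15.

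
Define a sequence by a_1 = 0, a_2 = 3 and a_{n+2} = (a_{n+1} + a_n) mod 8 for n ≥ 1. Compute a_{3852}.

3

a_1 = 0,  a_2 = 3,  a_3 = 3,  a_4 = 6,  a_5 = 1,  a_6 = 7,  a_7 = 0,  a_8 = 7,  a_9 = 7,  a_{10} = 6,  a_{11} = 5,  a_{12} = 3,  a_{13} = 0,  a_{14} = 3.
Since (a_{13}, a_{14}) = (a_1, a_2) = (0, 3) (two consecutive terms determine the rest), the sequence is periodic with period 12.
(3852 - 1) mod 12 = 11, so a_{3852} = a_{12} = 3.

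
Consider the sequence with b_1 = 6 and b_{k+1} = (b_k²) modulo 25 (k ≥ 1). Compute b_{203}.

b_1 = 6; b_2 = 11; b_3 = 21; b_4 = 16; b_5 = 6.
The sequence repeats with period 4.
So b_{203} = b_{1 + ((203-1) mod 4)} = b_3 = 21.

21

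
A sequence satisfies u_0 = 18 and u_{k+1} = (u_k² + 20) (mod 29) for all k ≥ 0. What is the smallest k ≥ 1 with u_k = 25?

1

Listing terms: u_0 = 18, u_1 = 25, u_2 = 7, u_3 = 11, u_4 = 25.
Since u_4 = u_1 = 25, the sequence is eventually periodic: after a pre-period of length 1 it cycles with period 3.
The value 25 first appears (with k ≥ 1) at u_1.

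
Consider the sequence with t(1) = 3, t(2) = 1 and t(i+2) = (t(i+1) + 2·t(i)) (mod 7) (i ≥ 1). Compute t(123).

Listing terms: t(1) = 3,  t(2) = 1,  t(3) = 0,  t(4) = 2,  t(5) = 2,  t(6) = 6,  t(7) = 3,  t(8) = 1.
Since (t(7), t(8)) = (t(1), t(2)) = (3, 1) (two consecutive terms determine the rest), the sequence is periodic with period 6.
(123 - 1) mod 6 = 2, so t(123) = t(3) = 0.

0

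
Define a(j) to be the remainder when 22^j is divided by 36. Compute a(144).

28

Computing terms: a(1) = 22; a(2) = 16; a(3) = 28; a(4) = 4; a(5) = 16.
Since a(5) = a(2) = 16, the sequence is eventually periodic: after a pre-period of length 1 it cycles with period 3.
For j ≥ 2, a(j) depends only on (j - 2) mod 3. (144 - 2) mod 3 = 1, so a(144) = a(3) = 28.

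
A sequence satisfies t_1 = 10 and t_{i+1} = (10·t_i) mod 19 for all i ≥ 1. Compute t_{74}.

We have t_1 = 10, t_2 = 5, t_3 = 12, t_4 = 6, t_5 = 3, t_6 = 11, t_7 = 15, t_8 = 17, t_9 = 18, t_{10} = 9, t_{11} = 14, t_{12} = 7, t_{13} = 13, t_{14} = 16, t_{15} = 8, t_{16} = 4, t_{17} = 2, t_{18} = 1, t_{19} = 10.
Since t_{19} = t_1 = 10, the sequence is periodic with period 18.
(74 - 1) mod 18 = 1, so t_{74} = t_2 = 5.

5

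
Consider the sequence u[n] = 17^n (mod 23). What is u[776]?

12

u[1] = 17,  u[2] = 13,  u[3] = 14,  u[4] = 8,  u[5] = 21,  u[6] = 12,  u[7] = 20,  u[8] = 18,  u[9] = 7,  u[10] = 4,  u[11] = 22,  u[12] = 6,  u[13] = 10,  u[14] = 9,  u[15] = 15,  u[16] = 2,  u[17] = 11,  u[18] = 3,  u[19] = 5,  u[20] = 16,  u[21] = 19,  u[22] = 1,  u[23] = 17.
Since u[23] = u[1] = 17, the sequence is periodic with period 22.
(776 - 1) mod 22 = 5, so u[776] = u[6] = 12.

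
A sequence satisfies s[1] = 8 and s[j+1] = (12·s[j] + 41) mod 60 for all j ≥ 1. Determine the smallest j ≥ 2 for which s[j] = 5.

3

s[1] = 8,  s[2] = 17,  s[3] = 5,  s[4] = 41,  s[5] = 53,  s[6] = 17.
Since s[6] = s[2] = 17, the sequence is eventually periodic: after a pre-period of length 1 it cycles with period 4.
The value 5 first appears (with j ≥ 2) at s[3].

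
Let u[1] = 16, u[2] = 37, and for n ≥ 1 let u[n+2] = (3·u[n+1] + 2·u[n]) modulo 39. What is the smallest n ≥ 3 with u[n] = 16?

u[1] = 16,  u[2] = 37,  u[3] = 26,  u[4] = 35,  u[5] = 1,  u[6] = 34,  u[7] = 26,  u[8] = 29,  u[9] = 22,  u[10] = 7,  u[11] = 26,  u[12] = 14,  u[13] = 16,  u[14] = 37.
Since (u[13], u[14]) = (u[1], u[2]) = (16, 37) (two consecutive terms determine the rest), the sequence is periodic with period 12.
The value 16 next appears (with n ≥ 3) at u[13].

13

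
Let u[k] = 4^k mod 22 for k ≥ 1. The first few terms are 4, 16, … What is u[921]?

4

We have u[1] = 4; u[2] = 16; u[3] = 20; u[4] = 14; u[5] = 12; u[6] = 4.
The sequence repeats with period 5.
(921 - 1) mod 5 = 0, so u[921] = u[1] = 4.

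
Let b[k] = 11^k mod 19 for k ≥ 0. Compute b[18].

b[0] = 1; b[1] = 11; b[2] = 7; b[3] = 1.
The sequence repeats with period 3.
(18 - 0) mod 3 = 0, so b[18] = b[0] = 1.

1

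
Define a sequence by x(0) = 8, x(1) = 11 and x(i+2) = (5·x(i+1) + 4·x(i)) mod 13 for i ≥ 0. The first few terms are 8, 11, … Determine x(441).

5

Listing terms: x(0) = 8, x(1) = 11, x(2) = 9, x(3) = 11, x(4) = 0, x(5) = 5, x(6) = 12, x(7) = 2, x(8) = 6, x(9) = 12, x(10) = 6, x(11) = 0, x(12) = 11, x(13) = 3, x(14) = 7, x(15) = 8, x(16) = 3, x(17) = 8, x(18) = 0, x(19) = 6, x(20) = 4, x(21) = 5, x(22) = 2, x(23) = 4, x(24) = 2, x(25) = 0, x(26) = 8, x(27) = 1, x(28) = 11, x(29) = 7, x(30) = 1, x(31) = 7, x(32) = 0, x(33) = 2, x(34) = 10, x(35) = 6, x(36) = 5, x(37) = 10, x(38) = 5, x(39) = 0, x(40) = 7, x(41) = 9, x(42) = 8, x(43) = 11.
The sequence repeats with period 42.
So x(441) = x(0 + ((441-0) mod 42)) = x(21) = 5.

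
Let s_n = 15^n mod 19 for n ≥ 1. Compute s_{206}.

We have s_1 = 15, s_2 = 16, s_3 = 12, s_4 = 9, s_5 = 2, s_6 = 11, s_7 = 13, s_8 = 5, s_9 = 18, s_{10} = 4, s_{11} = 3, s_{12} = 7, s_{13} = 10, s_{14} = 17, s_{15} = 8, s_{16} = 6, s_{17} = 14, s_{18} = 1, s_{19} = 15.
Since s_{19} = s_1 = 15, the sequence is periodic with period 18.
So s_{206} = s_{1 + ((206-1) mod 18)} = s_8 = 5.

5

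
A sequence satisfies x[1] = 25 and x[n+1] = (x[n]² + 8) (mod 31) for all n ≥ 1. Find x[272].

Computing terms: x[1] = 25; x[2] = 13; x[3] = 22; x[4] = 27; x[5] = 24; x[6] = 26; x[7] = 2; x[8] = 12; x[9] = 28; x[10] = 17; x[11] = 18; x[12] = 22.
Since x[12] = x[3] = 22, the sequence is eventually periodic: after a pre-period of length 2 it cycles with period 9.
For n ≥ 3, x[n] depends only on (n - 3) mod 9. (272 - 3) mod 9 = 8, so x[272] = x[11] = 18.

18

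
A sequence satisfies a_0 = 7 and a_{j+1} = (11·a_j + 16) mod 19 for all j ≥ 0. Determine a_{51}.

7

Listing terms: a_0 = 7,  a_1 = 17,  a_2 = 13,  a_3 = 7.
The sequence repeats with period 3.
So a_{51} = a_{0 + ((51-0) mod 3)} = a_0 = 7.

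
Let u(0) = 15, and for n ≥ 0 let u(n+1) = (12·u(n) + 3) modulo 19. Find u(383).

Computing terms: u(0) = 15; u(1) = 12; u(2) = 14; u(3) = 0; u(4) = 3; u(5) = 1; u(6) = 15.
The sequence repeats with period 6.
So u(383) = u(0 + ((383-0) mod 6)) = u(5) = 1.

1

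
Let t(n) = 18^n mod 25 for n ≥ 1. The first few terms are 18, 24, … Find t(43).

We have t(1) = 18, t(2) = 24, t(3) = 7, t(4) = 1, t(5) = 18.
The sequence repeats with period 4.
So t(43) = t(1 + ((43-1) mod 4)) = t(3) = 7.

7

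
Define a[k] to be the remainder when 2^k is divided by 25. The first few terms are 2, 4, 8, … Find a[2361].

Listing terms: a[1] = 2,  a[2] = 4,  a[3] = 8,  a[4] = 16,  a[5] = 7,  a[6] = 14,  a[7] = 3,  a[8] = 6,  a[9] = 12,  a[10] = 24,  a[11] = 23,  a[12] = 21,  a[13] = 17,  a[14] = 9,  a[15] = 18,  a[16] = 11,  a[17] = 22,  a[18] = 19,  a[19] = 13,  a[20] = 1,  a[21] = 2.
Since a[21] = a[1] = 2, the sequence is periodic with period 20.
(2361 - 1) mod 20 = 0, so a[2361] = a[1] = 2.

2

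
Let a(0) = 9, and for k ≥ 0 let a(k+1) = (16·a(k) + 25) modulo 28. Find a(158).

13

a(0) = 9,  a(1) = 1,  a(2) = 13,  a(3) = 9.
The sequence repeats with period 3.
So a(158) = a(0 + ((158-0) mod 3)) = a(2) = 13.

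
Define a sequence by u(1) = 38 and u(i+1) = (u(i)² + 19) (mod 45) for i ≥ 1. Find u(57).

8

We have u(1) = 38; u(2) = 23; u(3) = 8; u(4) = 38.
The sequence repeats with period 3.
(57 - 1) mod 3 = 2, so u(57) = u(3) = 8.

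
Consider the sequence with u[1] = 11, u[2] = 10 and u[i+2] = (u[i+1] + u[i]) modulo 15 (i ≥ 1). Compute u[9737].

We have u[1] = 11; u[2] = 10; u[3] = 6; u[4] = 1; u[5] = 7; u[6] = 8; u[7] = 0; u[8] = 8; u[9] = 8; u[10] = 1; u[11] = 9; u[12] = 10; u[13] = 4; u[14] = 14; u[15] = 3; u[16] = 2; u[17] = 5; u[18] = 7; u[19] = 12; u[20] = 4; u[21] = 1; u[22] = 5; u[23] = 6; u[24] = 11; u[25] = 2; u[26] = 13; u[27] = 0; u[28] = 13; u[29] = 13; u[30] = 11; u[31] = 9; u[32] = 5; u[33] = 14; u[34] = 4; u[35] = 3; u[36] = 7; u[37] = 10; u[38] = 2; u[39] = 12; u[40] = 14; u[41] = 11; u[42] = 10.
The sequence repeats with period 40.
(9737 - 1) mod 40 = 16, so u[9737] = u[17] = 5.

5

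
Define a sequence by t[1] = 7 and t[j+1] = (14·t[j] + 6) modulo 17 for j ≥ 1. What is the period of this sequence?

t[1] = 7,  t[2] = 2,  t[3] = 0,  t[4] = 6,  t[5] = 5,  t[6] = 8,  t[7] = 16,  t[8] = 9,  t[9] = 13,  t[10] = 1,  t[11] = 3,  t[12] = 14,  t[13] = 15,  t[14] = 12,  t[15] = 4,  t[16] = 11,  t[17] = 7.
The sequence repeats with period 16.

16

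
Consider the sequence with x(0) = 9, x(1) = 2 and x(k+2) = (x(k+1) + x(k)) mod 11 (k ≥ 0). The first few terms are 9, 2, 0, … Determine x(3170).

9

Listing terms: x(0) = 9; x(1) = 2; x(2) = 0; x(3) = 2; x(4) = 2; x(5) = 4; x(6) = 6; x(7) = 10; x(8) = 5; x(9) = 4; x(10) = 9; x(11) = 2.
Since (x(10), x(11)) = (x(0), x(1)) = (9, 2) (two consecutive terms determine the rest), the sequence is periodic with period 10.
So x(3170) = x(0 + ((3170-0) mod 10)) = x(0) = 9.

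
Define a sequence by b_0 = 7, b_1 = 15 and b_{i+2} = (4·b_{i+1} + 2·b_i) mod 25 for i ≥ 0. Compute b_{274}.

9

We have b_0 = 7, b_1 = 15, b_2 = 24, b_3 = 1, b_4 = 2, b_5 = 10, b_6 = 19, b_7 = 21, b_8 = 22, b_9 = 5, b_{10} = 14, b_{11} = 16, b_{12} = 17, b_{13} = 0, b_{14} = 9, b_{15} = 11, b_{16} = 12, b_{17} = 20, b_{18} = 4, b_{19} = 6, b_{20} = 7, b_{21} = 15.
The sequence repeats with period 20.
So b_{274} = b_{0 + ((274-0) mod 20)} = b_{14} = 9.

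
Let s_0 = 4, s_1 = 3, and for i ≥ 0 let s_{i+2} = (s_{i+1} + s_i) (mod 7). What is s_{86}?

s_0 = 4,  s_1 = 3,  s_2 = 0,  s_3 = 3,  s_4 = 3,  s_5 = 6,  s_6 = 2,  s_7 = 1,  s_8 = 3,  s_9 = 4,  s_{10} = 0,  s_{11} = 4,  s_{12} = 4,  s_{13} = 1,  s_{14} = 5,  s_{15} = 6,  s_{16} = 4,  s_{17} = 3.
Since (s_{16}, s_{17}) = (s_0, s_1) = (4, 3) (two consecutive terms determine the rest), the sequence is periodic with period 16.
So s_{86} = s_{0 + ((86-0) mod 16)} = s_6 = 2.

2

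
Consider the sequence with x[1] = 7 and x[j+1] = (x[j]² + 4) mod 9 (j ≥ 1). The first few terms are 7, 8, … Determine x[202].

2

Listing terms: x[1] = 7, x[2] = 8, x[3] = 5, x[4] = 2, x[5] = 8.
Since x[5] = x[2] = 8, the sequence is eventually periodic: after a pre-period of length 1 it cycles with period 3.
For j ≥ 2, x[j] depends only on (j - 2) mod 3. (202 - 2) mod 3 = 2, so x[202] = x[4] = 2.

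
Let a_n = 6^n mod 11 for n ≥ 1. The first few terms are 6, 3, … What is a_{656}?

Listing terms: a_1 = 6; a_2 = 3; a_3 = 7; a_4 = 9; a_5 = 10; a_6 = 5; a_7 = 8; a_8 = 4; a_9 = 2; a_{10} = 1; a_{11} = 6.
The sequence repeats with period 10.
So a_{656} = a_{1 + ((656-1) mod 10)} = a_6 = 5.

5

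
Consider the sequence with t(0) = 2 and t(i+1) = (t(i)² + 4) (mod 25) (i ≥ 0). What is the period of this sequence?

5

Computing terms: t(0) = 2, t(1) = 8, t(2) = 18, t(3) = 3, t(4) = 13, t(5) = 23, t(6) = 8.
Since t(6) = t(1) = 8, the sequence is eventually periodic: after a pre-period of length 1 it cycles with period 5.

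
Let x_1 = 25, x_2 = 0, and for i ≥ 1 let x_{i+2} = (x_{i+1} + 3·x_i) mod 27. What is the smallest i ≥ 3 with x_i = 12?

6

Computing terms: x_1 = 25,  x_2 = 0,  x_3 = 21,  x_4 = 21,  x_5 = 3,  x_6 = 12,  x_7 = 21,  x_8 = 3.
Since (x_7, x_8) = (x_4, x_5) = (21, 3) (two consecutive terms determine the rest), the sequence is eventually periodic: after a pre-period of length 3 it cycles with period 3.
The value 12 first appears (with i ≥ 3) at x_6.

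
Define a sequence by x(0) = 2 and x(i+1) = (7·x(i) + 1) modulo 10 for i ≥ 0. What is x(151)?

We have x(0) = 2, x(1) = 5, x(2) = 6, x(3) = 3, x(4) = 2.
Since x(4) = x(0) = 2, the sequence is periodic with period 4.
So x(151) = x(0 + ((151-0) mod 4)) = x(3) = 3.

3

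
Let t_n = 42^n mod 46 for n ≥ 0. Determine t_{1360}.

Listing terms: t_0 = 1,  t_1 = 42,  t_2 = 16,  t_3 = 28,  t_4 = 26,  t_5 = 34,  t_6 = 2,  t_7 = 38,  t_8 = 32,  t_9 = 10,  t_{10} = 6,  t_{11} = 22,  t_{12} = 4,  t_{13} = 30,  t_{14} = 18,  t_{15} = 20,  t_{16} = 12,  t_{17} = 44,  t_{18} = 8,  t_{19} = 14,  t_{20} = 36,  t_{21} = 40,  t_{22} = 24,  t_{23} = 42.
Since t_{23} = t_1 = 42, the sequence is eventually periodic: after a pre-period of length 1 it cycles with period 22.
For n ≥ 1, t_n depends only on (n - 1) mod 22. (1360 - 1) mod 22 = 17, so t_{1360} = t_{18} = 8.

8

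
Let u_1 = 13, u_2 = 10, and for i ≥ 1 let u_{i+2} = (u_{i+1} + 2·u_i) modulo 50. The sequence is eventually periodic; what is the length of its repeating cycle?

20

Computing terms: u_1 = 13, u_2 = 10, u_3 = 36, u_4 = 6, u_5 = 28, u_6 = 40, u_7 = 46, u_8 = 26, u_9 = 18, u_{10} = 20, u_{11} = 6, u_{12} = 46, u_{13} = 8, u_{14} = 0, u_{15} = 16, u_{16} = 16, u_{17} = 48, u_{18} = 30, u_{19} = 26, u_{20} = 36, u_{21} = 38, u_{22} = 10, u_{23} = 36.
Since (u_{22}, u_{23}) = (u_2, u_3) = (10, 36) (two consecutive terms determine the rest), the sequence is eventually periodic: after a pre-period of length 1 it cycles with period 20.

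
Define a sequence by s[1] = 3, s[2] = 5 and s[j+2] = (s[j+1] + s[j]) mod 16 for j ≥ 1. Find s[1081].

Listing terms: s[1] = 3; s[2] = 5; s[3] = 8; s[4] = 13; s[5] = 5; s[6] = 2; s[7] = 7; s[8] = 9; s[9] = 0; s[10] = 9; s[11] = 9; s[12] = 2; s[13] = 11; s[14] = 13; s[15] = 8; s[16] = 5; s[17] = 13; s[18] = 2; s[19] = 15; s[20] = 1; s[21] = 0; s[22] = 1; s[23] = 1; s[24] = 2; s[25] = 3; s[26] = 5.
The sequence repeats with period 24.
So s[1081] = s[1 + ((1081-1) mod 24)] = s[1] = 3.

3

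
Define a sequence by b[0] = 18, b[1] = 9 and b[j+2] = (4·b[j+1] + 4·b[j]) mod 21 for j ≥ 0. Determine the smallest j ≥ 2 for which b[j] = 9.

7

We have b[0] = 18, b[1] = 9, b[2] = 3, b[3] = 6, b[4] = 15, b[5] = 0, b[6] = 18, b[7] = 9.
The sequence repeats with period 6.
The value 9 next appears (with j ≥ 2) at b[7].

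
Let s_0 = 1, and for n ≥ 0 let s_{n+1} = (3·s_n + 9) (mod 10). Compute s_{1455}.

4

We have s_0 = 1,  s_1 = 2,  s_2 = 5,  s_3 = 4,  s_4 = 1.
Since s_4 = s_0 = 1, the sequence is periodic with period 4.
(1455 - 0) mod 4 = 3, so s_{1455} = s_3 = 4.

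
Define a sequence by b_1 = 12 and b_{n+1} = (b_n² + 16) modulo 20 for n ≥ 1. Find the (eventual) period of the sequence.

3

We have b_1 = 12,  b_2 = 0,  b_3 = 16,  b_4 = 12.
The sequence repeats with period 3.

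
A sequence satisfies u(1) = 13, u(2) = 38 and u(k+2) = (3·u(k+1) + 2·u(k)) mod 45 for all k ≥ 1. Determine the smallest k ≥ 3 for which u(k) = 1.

We have u(1) = 13, u(2) = 38, u(3) = 5, u(4) = 1, u(5) = 13, u(6) = 41, u(7) = 14, u(8) = 34, u(9) = 40, u(10) = 8, u(11) = 14, u(12) = 13, u(13) = 22, u(14) = 2, u(15) = 5, u(16) = 19, u(17) = 22, u(18) = 14, u(19) = 41, u(20) = 16, u(21) = 40, u(22) = 17, u(23) = 41, u(24) = 22, u(25) = 13, u(26) = 38.
Since (u(25), u(26)) = (u(1), u(2)) = (13, 38) (two consecutive terms determine the rest), the sequence is periodic with period 24.
The value 1 first appears (with k ≥ 3) at u(4).

4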